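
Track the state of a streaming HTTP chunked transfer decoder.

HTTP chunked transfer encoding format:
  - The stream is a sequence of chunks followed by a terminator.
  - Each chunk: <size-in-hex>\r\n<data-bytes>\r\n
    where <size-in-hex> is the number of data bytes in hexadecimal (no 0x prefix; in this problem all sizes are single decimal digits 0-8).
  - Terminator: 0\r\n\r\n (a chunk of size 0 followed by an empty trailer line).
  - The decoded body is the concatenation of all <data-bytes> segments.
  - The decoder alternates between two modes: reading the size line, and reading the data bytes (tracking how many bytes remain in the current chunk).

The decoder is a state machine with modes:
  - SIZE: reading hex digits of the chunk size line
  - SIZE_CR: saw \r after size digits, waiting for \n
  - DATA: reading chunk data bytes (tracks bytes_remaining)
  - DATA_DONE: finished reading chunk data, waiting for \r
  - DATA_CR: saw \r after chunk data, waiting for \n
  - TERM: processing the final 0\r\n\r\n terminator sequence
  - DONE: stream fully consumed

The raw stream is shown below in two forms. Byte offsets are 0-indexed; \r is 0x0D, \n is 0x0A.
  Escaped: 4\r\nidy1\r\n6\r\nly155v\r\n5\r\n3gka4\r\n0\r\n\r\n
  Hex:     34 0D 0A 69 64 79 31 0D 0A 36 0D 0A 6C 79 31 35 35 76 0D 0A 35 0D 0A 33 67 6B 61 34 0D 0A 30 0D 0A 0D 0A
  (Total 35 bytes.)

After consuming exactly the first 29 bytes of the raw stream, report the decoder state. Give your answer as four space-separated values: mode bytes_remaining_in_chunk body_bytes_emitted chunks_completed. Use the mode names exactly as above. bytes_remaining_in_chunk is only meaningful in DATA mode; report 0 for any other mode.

Byte 0 = '4': mode=SIZE remaining=0 emitted=0 chunks_done=0
Byte 1 = 0x0D: mode=SIZE_CR remaining=0 emitted=0 chunks_done=0
Byte 2 = 0x0A: mode=DATA remaining=4 emitted=0 chunks_done=0
Byte 3 = 'i': mode=DATA remaining=3 emitted=1 chunks_done=0
Byte 4 = 'd': mode=DATA remaining=2 emitted=2 chunks_done=0
Byte 5 = 'y': mode=DATA remaining=1 emitted=3 chunks_done=0
Byte 6 = '1': mode=DATA_DONE remaining=0 emitted=4 chunks_done=0
Byte 7 = 0x0D: mode=DATA_CR remaining=0 emitted=4 chunks_done=0
Byte 8 = 0x0A: mode=SIZE remaining=0 emitted=4 chunks_done=1
Byte 9 = '6': mode=SIZE remaining=0 emitted=4 chunks_done=1
Byte 10 = 0x0D: mode=SIZE_CR remaining=0 emitted=4 chunks_done=1
Byte 11 = 0x0A: mode=DATA remaining=6 emitted=4 chunks_done=1
Byte 12 = 'l': mode=DATA remaining=5 emitted=5 chunks_done=1
Byte 13 = 'y': mode=DATA remaining=4 emitted=6 chunks_done=1
Byte 14 = '1': mode=DATA remaining=3 emitted=7 chunks_done=1
Byte 15 = '5': mode=DATA remaining=2 emitted=8 chunks_done=1
Byte 16 = '5': mode=DATA remaining=1 emitted=9 chunks_done=1
Byte 17 = 'v': mode=DATA_DONE remaining=0 emitted=10 chunks_done=1
Byte 18 = 0x0D: mode=DATA_CR remaining=0 emitted=10 chunks_done=1
Byte 19 = 0x0A: mode=SIZE remaining=0 emitted=10 chunks_done=2
Byte 20 = '5': mode=SIZE remaining=0 emitted=10 chunks_done=2
Byte 21 = 0x0D: mode=SIZE_CR remaining=0 emitted=10 chunks_done=2
Byte 22 = 0x0A: mode=DATA remaining=5 emitted=10 chunks_done=2
Byte 23 = '3': mode=DATA remaining=4 emitted=11 chunks_done=2
Byte 24 = 'g': mode=DATA remaining=3 emitted=12 chunks_done=2
Byte 25 = 'k': mode=DATA remaining=2 emitted=13 chunks_done=2
Byte 26 = 'a': mode=DATA remaining=1 emitted=14 chunks_done=2
Byte 27 = '4': mode=DATA_DONE remaining=0 emitted=15 chunks_done=2
Byte 28 = 0x0D: mode=DATA_CR remaining=0 emitted=15 chunks_done=2

Answer: DATA_CR 0 15 2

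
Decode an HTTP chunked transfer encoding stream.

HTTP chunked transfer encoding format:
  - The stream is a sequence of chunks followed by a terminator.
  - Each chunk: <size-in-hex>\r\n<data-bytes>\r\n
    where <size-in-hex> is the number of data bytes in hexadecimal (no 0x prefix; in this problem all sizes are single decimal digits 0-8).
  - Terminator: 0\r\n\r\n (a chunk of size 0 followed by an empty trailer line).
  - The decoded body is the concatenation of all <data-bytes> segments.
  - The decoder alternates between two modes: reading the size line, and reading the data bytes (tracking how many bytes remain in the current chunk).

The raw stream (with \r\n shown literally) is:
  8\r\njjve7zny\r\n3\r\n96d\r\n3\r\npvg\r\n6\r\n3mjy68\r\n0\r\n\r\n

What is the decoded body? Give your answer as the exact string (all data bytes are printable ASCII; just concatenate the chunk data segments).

Chunk 1: stream[0..1]='8' size=0x8=8, data at stream[3..11]='jjve7zny' -> body[0..8], body so far='jjve7zny'
Chunk 2: stream[13..14]='3' size=0x3=3, data at stream[16..19]='96d' -> body[8..11], body so far='jjve7zny96d'
Chunk 3: stream[21..22]='3' size=0x3=3, data at stream[24..27]='pvg' -> body[11..14], body so far='jjve7zny96dpvg'
Chunk 4: stream[29..30]='6' size=0x6=6, data at stream[32..38]='3mjy68' -> body[14..20], body so far='jjve7zny96dpvg3mjy68'
Chunk 5: stream[40..41]='0' size=0 (terminator). Final body='jjve7zny96dpvg3mjy68' (20 bytes)

Answer: jjve7zny96dpvg3mjy68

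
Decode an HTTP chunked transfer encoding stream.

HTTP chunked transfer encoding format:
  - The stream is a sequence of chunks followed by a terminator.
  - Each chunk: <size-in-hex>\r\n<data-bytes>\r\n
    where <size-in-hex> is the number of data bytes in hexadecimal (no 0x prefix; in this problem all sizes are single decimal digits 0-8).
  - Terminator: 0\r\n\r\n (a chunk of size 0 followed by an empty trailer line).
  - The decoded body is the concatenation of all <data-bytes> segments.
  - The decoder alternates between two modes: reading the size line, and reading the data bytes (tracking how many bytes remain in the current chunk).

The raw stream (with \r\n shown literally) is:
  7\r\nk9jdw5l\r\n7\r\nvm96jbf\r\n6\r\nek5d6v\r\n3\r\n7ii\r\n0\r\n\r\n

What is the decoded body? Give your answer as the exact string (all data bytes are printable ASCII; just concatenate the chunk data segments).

Answer: k9jdw5lvm96jbfek5d6v7ii

Derivation:
Chunk 1: stream[0..1]='7' size=0x7=7, data at stream[3..10]='k9jdw5l' -> body[0..7], body so far='k9jdw5l'
Chunk 2: stream[12..13]='7' size=0x7=7, data at stream[15..22]='vm96jbf' -> body[7..14], body so far='k9jdw5lvm96jbf'
Chunk 3: stream[24..25]='6' size=0x6=6, data at stream[27..33]='ek5d6v' -> body[14..20], body so far='k9jdw5lvm96jbfek5d6v'
Chunk 4: stream[35..36]='3' size=0x3=3, data at stream[38..41]='7ii' -> body[20..23], body so far='k9jdw5lvm96jbfek5d6v7ii'
Chunk 5: stream[43..44]='0' size=0 (terminator). Final body='k9jdw5lvm96jbfek5d6v7ii' (23 bytes)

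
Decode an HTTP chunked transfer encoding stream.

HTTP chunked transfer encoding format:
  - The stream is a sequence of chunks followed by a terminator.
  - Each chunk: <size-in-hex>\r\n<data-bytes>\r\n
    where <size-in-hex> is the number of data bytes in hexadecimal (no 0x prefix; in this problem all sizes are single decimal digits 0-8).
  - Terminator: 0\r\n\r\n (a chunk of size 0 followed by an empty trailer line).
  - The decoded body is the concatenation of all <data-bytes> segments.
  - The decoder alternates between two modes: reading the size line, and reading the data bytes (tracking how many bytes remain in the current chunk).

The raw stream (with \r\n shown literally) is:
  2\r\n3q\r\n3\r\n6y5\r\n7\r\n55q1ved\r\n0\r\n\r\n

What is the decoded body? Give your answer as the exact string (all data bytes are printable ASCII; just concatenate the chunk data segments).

Answer: 3q6y555q1ved

Derivation:
Chunk 1: stream[0..1]='2' size=0x2=2, data at stream[3..5]='3q' -> body[0..2], body so far='3q'
Chunk 2: stream[7..8]='3' size=0x3=3, data at stream[10..13]='6y5' -> body[2..5], body so far='3q6y5'
Chunk 3: stream[15..16]='7' size=0x7=7, data at stream[18..25]='55q1ved' -> body[5..12], body so far='3q6y555q1ved'
Chunk 4: stream[27..28]='0' size=0 (terminator). Final body='3q6y555q1ved' (12 bytes)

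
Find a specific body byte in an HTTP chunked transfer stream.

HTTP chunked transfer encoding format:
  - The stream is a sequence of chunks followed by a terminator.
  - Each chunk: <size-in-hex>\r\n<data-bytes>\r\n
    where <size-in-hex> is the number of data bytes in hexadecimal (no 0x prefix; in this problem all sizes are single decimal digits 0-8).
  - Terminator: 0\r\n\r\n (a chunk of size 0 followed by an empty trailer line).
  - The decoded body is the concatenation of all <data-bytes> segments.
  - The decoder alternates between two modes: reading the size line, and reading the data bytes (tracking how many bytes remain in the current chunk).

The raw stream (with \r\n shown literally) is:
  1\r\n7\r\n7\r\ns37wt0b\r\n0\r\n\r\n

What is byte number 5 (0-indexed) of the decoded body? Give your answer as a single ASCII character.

Chunk 1: stream[0..1]='1' size=0x1=1, data at stream[3..4]='7' -> body[0..1], body so far='7'
Chunk 2: stream[6..7]='7' size=0x7=7, data at stream[9..16]='s37wt0b' -> body[1..8], body so far='7s37wt0b'
Chunk 3: stream[18..19]='0' size=0 (terminator). Final body='7s37wt0b' (8 bytes)
Body byte 5 = 't'

Answer: t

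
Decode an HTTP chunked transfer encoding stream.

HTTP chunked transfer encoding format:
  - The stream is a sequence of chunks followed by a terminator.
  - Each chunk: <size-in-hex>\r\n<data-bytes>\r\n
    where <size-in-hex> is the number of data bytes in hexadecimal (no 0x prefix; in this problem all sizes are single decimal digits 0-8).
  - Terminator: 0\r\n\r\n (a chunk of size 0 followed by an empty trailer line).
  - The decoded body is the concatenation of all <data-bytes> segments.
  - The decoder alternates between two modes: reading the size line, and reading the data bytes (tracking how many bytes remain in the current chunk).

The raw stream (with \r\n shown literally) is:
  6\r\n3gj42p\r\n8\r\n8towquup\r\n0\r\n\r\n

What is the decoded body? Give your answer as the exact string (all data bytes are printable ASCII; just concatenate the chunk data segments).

Chunk 1: stream[0..1]='6' size=0x6=6, data at stream[3..9]='3gj42p' -> body[0..6], body so far='3gj42p'
Chunk 2: stream[11..12]='8' size=0x8=8, data at stream[14..22]='8towquup' -> body[6..14], body so far='3gj42p8towquup'
Chunk 3: stream[24..25]='0' size=0 (terminator). Final body='3gj42p8towquup' (14 bytes)

Answer: 3gj42p8towquup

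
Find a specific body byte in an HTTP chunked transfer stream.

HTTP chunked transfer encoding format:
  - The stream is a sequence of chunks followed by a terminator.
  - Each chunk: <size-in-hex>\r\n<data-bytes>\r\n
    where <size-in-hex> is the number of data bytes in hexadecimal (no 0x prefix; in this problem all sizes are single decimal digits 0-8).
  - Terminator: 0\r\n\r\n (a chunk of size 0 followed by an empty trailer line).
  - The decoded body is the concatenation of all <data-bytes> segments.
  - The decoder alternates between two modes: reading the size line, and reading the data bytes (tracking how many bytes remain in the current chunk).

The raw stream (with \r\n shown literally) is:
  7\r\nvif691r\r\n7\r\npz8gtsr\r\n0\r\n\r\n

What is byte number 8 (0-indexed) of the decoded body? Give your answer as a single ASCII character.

Chunk 1: stream[0..1]='7' size=0x7=7, data at stream[3..10]='vif691r' -> body[0..7], body so far='vif691r'
Chunk 2: stream[12..13]='7' size=0x7=7, data at stream[15..22]='pz8gtsr' -> body[7..14], body so far='vif691rpz8gtsr'
Chunk 3: stream[24..25]='0' size=0 (terminator). Final body='vif691rpz8gtsr' (14 bytes)
Body byte 8 = 'z'

Answer: z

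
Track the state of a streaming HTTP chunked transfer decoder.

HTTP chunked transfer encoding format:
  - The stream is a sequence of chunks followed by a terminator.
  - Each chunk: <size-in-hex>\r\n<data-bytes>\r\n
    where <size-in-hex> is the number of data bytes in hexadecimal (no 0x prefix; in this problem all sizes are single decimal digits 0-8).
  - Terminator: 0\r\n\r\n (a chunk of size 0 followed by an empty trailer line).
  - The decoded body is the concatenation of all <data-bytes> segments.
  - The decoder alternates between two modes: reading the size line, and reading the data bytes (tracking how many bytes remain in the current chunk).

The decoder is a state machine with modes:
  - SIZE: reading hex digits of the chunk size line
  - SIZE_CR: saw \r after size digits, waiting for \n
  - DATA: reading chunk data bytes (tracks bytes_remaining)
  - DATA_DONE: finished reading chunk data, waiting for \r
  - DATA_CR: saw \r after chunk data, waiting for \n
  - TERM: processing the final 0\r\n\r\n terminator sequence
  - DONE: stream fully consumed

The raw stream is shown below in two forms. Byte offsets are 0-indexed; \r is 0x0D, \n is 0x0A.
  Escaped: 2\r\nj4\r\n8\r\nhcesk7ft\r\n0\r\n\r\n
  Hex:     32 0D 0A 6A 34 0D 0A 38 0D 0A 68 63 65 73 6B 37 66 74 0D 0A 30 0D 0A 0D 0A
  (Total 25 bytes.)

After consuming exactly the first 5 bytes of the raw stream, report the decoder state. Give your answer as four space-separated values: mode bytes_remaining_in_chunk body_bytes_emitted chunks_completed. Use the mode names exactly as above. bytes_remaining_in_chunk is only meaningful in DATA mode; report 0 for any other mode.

Answer: DATA_DONE 0 2 0

Derivation:
Byte 0 = '2': mode=SIZE remaining=0 emitted=0 chunks_done=0
Byte 1 = 0x0D: mode=SIZE_CR remaining=0 emitted=0 chunks_done=0
Byte 2 = 0x0A: mode=DATA remaining=2 emitted=0 chunks_done=0
Byte 3 = 'j': mode=DATA remaining=1 emitted=1 chunks_done=0
Byte 4 = '4': mode=DATA_DONE remaining=0 emitted=2 chunks_done=0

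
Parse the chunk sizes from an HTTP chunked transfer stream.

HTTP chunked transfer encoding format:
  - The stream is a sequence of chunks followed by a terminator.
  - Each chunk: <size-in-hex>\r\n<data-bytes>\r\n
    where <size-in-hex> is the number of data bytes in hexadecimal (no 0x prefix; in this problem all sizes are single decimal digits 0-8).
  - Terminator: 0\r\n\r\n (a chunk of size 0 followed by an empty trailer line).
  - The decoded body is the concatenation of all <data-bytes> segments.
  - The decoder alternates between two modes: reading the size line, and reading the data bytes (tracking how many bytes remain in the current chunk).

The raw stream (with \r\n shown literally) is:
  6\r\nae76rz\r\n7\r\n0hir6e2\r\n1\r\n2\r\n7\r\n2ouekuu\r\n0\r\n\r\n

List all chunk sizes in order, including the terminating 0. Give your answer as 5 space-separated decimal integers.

Answer: 6 7 1 7 0

Derivation:
Chunk 1: stream[0..1]='6' size=0x6=6, data at stream[3..9]='ae76rz' -> body[0..6], body so far='ae76rz'
Chunk 2: stream[11..12]='7' size=0x7=7, data at stream[14..21]='0hir6e2' -> body[6..13], body so far='ae76rz0hir6e2'
Chunk 3: stream[23..24]='1' size=0x1=1, data at stream[26..27]='2' -> body[13..14], body so far='ae76rz0hir6e22'
Chunk 4: stream[29..30]='7' size=0x7=7, data at stream[32..39]='2ouekuu' -> body[14..21], body so far='ae76rz0hir6e222ouekuu'
Chunk 5: stream[41..42]='0' size=0 (terminator). Final body='ae76rz0hir6e222ouekuu' (21 bytes)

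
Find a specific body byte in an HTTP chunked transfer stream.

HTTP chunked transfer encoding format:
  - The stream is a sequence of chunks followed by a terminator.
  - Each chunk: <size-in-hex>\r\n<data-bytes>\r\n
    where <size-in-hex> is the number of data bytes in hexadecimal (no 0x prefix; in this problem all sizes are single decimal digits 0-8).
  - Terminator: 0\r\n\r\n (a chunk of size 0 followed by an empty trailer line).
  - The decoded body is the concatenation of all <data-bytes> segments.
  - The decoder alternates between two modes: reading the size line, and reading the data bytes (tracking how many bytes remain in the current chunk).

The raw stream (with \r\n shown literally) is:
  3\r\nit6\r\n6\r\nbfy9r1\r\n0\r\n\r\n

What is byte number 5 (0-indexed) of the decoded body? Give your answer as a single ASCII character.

Chunk 1: stream[0..1]='3' size=0x3=3, data at stream[3..6]='it6' -> body[0..3], body so far='it6'
Chunk 2: stream[8..9]='6' size=0x6=6, data at stream[11..17]='bfy9r1' -> body[3..9], body so far='it6bfy9r1'
Chunk 3: stream[19..20]='0' size=0 (terminator). Final body='it6bfy9r1' (9 bytes)
Body byte 5 = 'y'

Answer: y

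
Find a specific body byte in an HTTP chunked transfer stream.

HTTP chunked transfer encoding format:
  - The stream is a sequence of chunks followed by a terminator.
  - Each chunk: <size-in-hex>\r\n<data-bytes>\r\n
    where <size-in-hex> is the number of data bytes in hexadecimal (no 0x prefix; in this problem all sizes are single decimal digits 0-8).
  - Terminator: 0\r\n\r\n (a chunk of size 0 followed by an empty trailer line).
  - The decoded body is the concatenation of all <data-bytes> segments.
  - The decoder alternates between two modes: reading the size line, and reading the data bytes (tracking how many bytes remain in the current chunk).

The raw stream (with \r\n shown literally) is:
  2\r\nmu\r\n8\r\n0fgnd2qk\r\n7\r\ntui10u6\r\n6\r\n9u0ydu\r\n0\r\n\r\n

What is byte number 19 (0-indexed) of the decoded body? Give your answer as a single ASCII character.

Answer: 0

Derivation:
Chunk 1: stream[0..1]='2' size=0x2=2, data at stream[3..5]='mu' -> body[0..2], body so far='mu'
Chunk 2: stream[7..8]='8' size=0x8=8, data at stream[10..18]='0fgnd2qk' -> body[2..10], body so far='mu0fgnd2qk'
Chunk 3: stream[20..21]='7' size=0x7=7, data at stream[23..30]='tui10u6' -> body[10..17], body so far='mu0fgnd2qktui10u6'
Chunk 4: stream[32..33]='6' size=0x6=6, data at stream[35..41]='9u0ydu' -> body[17..23], body so far='mu0fgnd2qktui10u69u0ydu'
Chunk 5: stream[43..44]='0' size=0 (terminator). Final body='mu0fgnd2qktui10u69u0ydu' (23 bytes)
Body byte 19 = '0'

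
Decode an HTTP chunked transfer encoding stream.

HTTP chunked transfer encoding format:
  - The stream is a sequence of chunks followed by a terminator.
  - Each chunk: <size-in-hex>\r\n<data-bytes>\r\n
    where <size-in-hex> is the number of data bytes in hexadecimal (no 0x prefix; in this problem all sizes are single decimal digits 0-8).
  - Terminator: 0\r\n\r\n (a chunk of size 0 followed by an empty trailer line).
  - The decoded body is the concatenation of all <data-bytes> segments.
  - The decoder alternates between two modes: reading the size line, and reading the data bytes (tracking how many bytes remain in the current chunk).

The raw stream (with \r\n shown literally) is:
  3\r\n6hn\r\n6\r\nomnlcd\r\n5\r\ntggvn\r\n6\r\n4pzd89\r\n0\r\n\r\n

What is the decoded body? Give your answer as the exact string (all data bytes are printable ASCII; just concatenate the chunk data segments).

Answer: 6hnomnlcdtggvn4pzd89

Derivation:
Chunk 1: stream[0..1]='3' size=0x3=3, data at stream[3..6]='6hn' -> body[0..3], body so far='6hn'
Chunk 2: stream[8..9]='6' size=0x6=6, data at stream[11..17]='omnlcd' -> body[3..9], body so far='6hnomnlcd'
Chunk 3: stream[19..20]='5' size=0x5=5, data at stream[22..27]='tggvn' -> body[9..14], body so far='6hnomnlcdtggvn'
Chunk 4: stream[29..30]='6' size=0x6=6, data at stream[32..38]='4pzd89' -> body[14..20], body so far='6hnomnlcdtggvn4pzd89'
Chunk 5: stream[40..41]='0' size=0 (terminator). Final body='6hnomnlcdtggvn4pzd89' (20 bytes)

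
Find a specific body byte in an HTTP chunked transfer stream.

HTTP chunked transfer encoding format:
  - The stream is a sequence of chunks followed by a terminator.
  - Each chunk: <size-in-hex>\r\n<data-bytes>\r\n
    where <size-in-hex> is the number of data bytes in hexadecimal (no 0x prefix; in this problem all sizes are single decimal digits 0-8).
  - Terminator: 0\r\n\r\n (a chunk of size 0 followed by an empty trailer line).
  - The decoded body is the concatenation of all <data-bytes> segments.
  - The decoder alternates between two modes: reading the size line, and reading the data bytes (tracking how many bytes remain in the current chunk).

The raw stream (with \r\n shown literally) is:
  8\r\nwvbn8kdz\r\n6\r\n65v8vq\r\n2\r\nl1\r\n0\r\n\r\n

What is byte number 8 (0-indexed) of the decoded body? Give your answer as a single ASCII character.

Answer: 6

Derivation:
Chunk 1: stream[0..1]='8' size=0x8=8, data at stream[3..11]='wvbn8kdz' -> body[0..8], body so far='wvbn8kdz'
Chunk 2: stream[13..14]='6' size=0x6=6, data at stream[16..22]='65v8vq' -> body[8..14], body so far='wvbn8kdz65v8vq'
Chunk 3: stream[24..25]='2' size=0x2=2, data at stream[27..29]='l1' -> body[14..16], body so far='wvbn8kdz65v8vql1'
Chunk 4: stream[31..32]='0' size=0 (terminator). Final body='wvbn8kdz65v8vql1' (16 bytes)
Body byte 8 = '6'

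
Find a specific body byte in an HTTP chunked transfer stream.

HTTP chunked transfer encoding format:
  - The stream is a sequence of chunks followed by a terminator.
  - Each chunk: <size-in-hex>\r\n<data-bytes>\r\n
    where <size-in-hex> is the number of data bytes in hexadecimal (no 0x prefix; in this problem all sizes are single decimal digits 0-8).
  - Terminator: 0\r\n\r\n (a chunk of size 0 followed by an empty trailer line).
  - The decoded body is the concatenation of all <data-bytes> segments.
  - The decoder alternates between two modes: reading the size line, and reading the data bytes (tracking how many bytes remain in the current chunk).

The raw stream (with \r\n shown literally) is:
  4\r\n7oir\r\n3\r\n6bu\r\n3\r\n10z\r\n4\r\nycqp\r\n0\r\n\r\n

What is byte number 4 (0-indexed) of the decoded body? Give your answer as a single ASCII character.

Chunk 1: stream[0..1]='4' size=0x4=4, data at stream[3..7]='7oir' -> body[0..4], body so far='7oir'
Chunk 2: stream[9..10]='3' size=0x3=3, data at stream[12..15]='6bu' -> body[4..7], body so far='7oir6bu'
Chunk 3: stream[17..18]='3' size=0x3=3, data at stream[20..23]='10z' -> body[7..10], body so far='7oir6bu10z'
Chunk 4: stream[25..26]='4' size=0x4=4, data at stream[28..32]='ycqp' -> body[10..14], body so far='7oir6bu10zycqp'
Chunk 5: stream[34..35]='0' size=0 (terminator). Final body='7oir6bu10zycqp' (14 bytes)
Body byte 4 = '6'

Answer: 6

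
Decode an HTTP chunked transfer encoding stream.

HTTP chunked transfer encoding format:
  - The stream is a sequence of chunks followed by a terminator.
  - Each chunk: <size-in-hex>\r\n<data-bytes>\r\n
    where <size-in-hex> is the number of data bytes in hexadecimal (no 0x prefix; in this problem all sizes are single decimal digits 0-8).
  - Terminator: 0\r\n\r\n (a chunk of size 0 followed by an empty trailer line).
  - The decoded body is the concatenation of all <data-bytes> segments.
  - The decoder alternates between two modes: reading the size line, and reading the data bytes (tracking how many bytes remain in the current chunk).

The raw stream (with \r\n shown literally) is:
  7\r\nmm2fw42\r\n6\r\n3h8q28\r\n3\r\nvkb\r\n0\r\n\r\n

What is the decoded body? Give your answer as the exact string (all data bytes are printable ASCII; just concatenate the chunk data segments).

Chunk 1: stream[0..1]='7' size=0x7=7, data at stream[3..10]='mm2fw42' -> body[0..7], body so far='mm2fw42'
Chunk 2: stream[12..13]='6' size=0x6=6, data at stream[15..21]='3h8q28' -> body[7..13], body so far='mm2fw423h8q28'
Chunk 3: stream[23..24]='3' size=0x3=3, data at stream[26..29]='vkb' -> body[13..16], body so far='mm2fw423h8q28vkb'
Chunk 4: stream[31..32]='0' size=0 (terminator). Final body='mm2fw423h8q28vkb' (16 bytes)

Answer: mm2fw423h8q28vkb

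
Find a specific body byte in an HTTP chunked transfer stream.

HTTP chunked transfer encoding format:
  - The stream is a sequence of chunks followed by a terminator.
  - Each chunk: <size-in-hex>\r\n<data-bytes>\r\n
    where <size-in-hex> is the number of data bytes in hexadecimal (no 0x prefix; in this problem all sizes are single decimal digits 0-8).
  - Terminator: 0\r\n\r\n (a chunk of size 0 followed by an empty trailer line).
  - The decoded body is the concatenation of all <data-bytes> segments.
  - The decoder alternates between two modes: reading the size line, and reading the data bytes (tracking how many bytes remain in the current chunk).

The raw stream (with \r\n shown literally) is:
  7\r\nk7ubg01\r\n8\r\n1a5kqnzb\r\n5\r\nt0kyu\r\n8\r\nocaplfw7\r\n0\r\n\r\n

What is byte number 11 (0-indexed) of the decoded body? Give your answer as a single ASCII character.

Chunk 1: stream[0..1]='7' size=0x7=7, data at stream[3..10]='k7ubg01' -> body[0..7], body so far='k7ubg01'
Chunk 2: stream[12..13]='8' size=0x8=8, data at stream[15..23]='1a5kqnzb' -> body[7..15], body so far='k7ubg011a5kqnzb'
Chunk 3: stream[25..26]='5' size=0x5=5, data at stream[28..33]='t0kyu' -> body[15..20], body so far='k7ubg011a5kqnzbt0kyu'
Chunk 4: stream[35..36]='8' size=0x8=8, data at stream[38..46]='ocaplfw7' -> body[20..28], body so far='k7ubg011a5kqnzbt0kyuocaplfw7'
Chunk 5: stream[48..49]='0' size=0 (terminator). Final body='k7ubg011a5kqnzbt0kyuocaplfw7' (28 bytes)
Body byte 11 = 'q'

Answer: q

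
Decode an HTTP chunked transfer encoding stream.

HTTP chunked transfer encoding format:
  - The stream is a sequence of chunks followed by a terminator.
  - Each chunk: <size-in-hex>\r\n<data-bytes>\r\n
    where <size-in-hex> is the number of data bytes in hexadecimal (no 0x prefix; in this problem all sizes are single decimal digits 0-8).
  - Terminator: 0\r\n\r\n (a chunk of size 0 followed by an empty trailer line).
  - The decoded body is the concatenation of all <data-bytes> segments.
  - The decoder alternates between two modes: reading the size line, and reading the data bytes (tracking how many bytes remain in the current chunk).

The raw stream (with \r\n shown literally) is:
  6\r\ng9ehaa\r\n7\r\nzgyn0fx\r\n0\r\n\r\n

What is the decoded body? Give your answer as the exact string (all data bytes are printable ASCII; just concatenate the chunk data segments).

Answer: g9ehaazgyn0fx

Derivation:
Chunk 1: stream[0..1]='6' size=0x6=6, data at stream[3..9]='g9ehaa' -> body[0..6], body so far='g9ehaa'
Chunk 2: stream[11..12]='7' size=0x7=7, data at stream[14..21]='zgyn0fx' -> body[6..13], body so far='g9ehaazgyn0fx'
Chunk 3: stream[23..24]='0' size=0 (terminator). Final body='g9ehaazgyn0fx' (13 bytes)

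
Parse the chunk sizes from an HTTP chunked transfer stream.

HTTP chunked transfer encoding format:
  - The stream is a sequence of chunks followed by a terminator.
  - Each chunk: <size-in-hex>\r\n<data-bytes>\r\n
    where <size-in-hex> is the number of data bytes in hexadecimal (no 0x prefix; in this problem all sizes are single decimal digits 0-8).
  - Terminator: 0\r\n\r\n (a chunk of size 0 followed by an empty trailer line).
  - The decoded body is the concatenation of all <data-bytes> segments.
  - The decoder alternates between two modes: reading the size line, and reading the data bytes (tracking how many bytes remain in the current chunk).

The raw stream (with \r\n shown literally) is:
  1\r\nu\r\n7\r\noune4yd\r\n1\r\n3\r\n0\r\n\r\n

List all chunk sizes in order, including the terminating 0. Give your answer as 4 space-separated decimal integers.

Chunk 1: stream[0..1]='1' size=0x1=1, data at stream[3..4]='u' -> body[0..1], body so far='u'
Chunk 2: stream[6..7]='7' size=0x7=7, data at stream[9..16]='oune4yd' -> body[1..8], body so far='uoune4yd'
Chunk 3: stream[18..19]='1' size=0x1=1, data at stream[21..22]='3' -> body[8..9], body so far='uoune4yd3'
Chunk 4: stream[24..25]='0' size=0 (terminator). Final body='uoune4yd3' (9 bytes)

Answer: 1 7 1 0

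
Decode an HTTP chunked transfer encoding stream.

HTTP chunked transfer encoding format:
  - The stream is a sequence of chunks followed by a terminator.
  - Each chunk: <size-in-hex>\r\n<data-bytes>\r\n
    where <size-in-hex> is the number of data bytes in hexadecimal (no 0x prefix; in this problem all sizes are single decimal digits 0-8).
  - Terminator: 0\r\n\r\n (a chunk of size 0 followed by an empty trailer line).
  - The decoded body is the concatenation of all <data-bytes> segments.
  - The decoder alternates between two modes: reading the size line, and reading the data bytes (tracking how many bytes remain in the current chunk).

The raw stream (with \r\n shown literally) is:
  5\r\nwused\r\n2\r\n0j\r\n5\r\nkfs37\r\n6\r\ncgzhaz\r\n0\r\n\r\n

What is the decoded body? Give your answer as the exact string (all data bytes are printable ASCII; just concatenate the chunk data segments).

Answer: wused0jkfs37cgzhaz

Derivation:
Chunk 1: stream[0..1]='5' size=0x5=5, data at stream[3..8]='wused' -> body[0..5], body so far='wused'
Chunk 2: stream[10..11]='2' size=0x2=2, data at stream[13..15]='0j' -> body[5..7], body so far='wused0j'
Chunk 3: stream[17..18]='5' size=0x5=5, data at stream[20..25]='kfs37' -> body[7..12], body so far='wused0jkfs37'
Chunk 4: stream[27..28]='6' size=0x6=6, data at stream[30..36]='cgzhaz' -> body[12..18], body so far='wused0jkfs37cgzhaz'
Chunk 5: stream[38..39]='0' size=0 (terminator). Final body='wused0jkfs37cgzhaz' (18 bytes)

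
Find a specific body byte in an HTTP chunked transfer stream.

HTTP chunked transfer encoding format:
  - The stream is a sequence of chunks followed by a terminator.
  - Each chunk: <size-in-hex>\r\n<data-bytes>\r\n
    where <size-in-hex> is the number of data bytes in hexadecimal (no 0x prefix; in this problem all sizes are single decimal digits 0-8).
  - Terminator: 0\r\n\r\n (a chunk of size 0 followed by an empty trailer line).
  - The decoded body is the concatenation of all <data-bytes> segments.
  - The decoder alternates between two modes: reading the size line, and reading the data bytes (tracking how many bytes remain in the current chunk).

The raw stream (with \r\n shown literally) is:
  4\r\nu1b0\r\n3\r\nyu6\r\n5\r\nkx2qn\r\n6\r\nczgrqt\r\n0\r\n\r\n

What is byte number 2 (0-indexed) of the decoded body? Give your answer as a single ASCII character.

Chunk 1: stream[0..1]='4' size=0x4=4, data at stream[3..7]='u1b0' -> body[0..4], body so far='u1b0'
Chunk 2: stream[9..10]='3' size=0x3=3, data at stream[12..15]='yu6' -> body[4..7], body so far='u1b0yu6'
Chunk 3: stream[17..18]='5' size=0x5=5, data at stream[20..25]='kx2qn' -> body[7..12], body so far='u1b0yu6kx2qn'
Chunk 4: stream[27..28]='6' size=0x6=6, data at stream[30..36]='czgrqt' -> body[12..18], body so far='u1b0yu6kx2qnczgrqt'
Chunk 5: stream[38..39]='0' size=0 (terminator). Final body='u1b0yu6kx2qnczgrqt' (18 bytes)
Body byte 2 = 'b'

Answer: b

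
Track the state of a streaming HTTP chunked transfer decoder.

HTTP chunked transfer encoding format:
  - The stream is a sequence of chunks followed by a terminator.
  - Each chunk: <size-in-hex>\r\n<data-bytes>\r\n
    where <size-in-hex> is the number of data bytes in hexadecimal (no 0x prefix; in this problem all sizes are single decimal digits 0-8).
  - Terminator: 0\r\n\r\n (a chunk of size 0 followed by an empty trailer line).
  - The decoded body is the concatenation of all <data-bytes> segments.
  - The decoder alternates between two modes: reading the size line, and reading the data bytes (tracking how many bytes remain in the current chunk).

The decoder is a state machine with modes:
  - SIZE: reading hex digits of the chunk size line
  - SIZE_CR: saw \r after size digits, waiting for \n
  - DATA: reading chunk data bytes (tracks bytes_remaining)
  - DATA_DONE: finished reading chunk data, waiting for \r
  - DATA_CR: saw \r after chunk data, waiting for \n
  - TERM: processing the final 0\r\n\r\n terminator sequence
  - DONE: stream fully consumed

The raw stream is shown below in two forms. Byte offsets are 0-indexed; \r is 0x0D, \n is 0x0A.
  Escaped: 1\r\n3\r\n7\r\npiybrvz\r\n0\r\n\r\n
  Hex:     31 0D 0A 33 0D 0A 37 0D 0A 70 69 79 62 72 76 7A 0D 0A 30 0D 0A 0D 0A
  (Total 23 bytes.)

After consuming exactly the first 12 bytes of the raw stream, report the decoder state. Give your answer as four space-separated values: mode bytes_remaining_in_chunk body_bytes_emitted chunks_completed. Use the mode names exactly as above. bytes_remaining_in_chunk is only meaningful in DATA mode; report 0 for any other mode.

Byte 0 = '1': mode=SIZE remaining=0 emitted=0 chunks_done=0
Byte 1 = 0x0D: mode=SIZE_CR remaining=0 emitted=0 chunks_done=0
Byte 2 = 0x0A: mode=DATA remaining=1 emitted=0 chunks_done=0
Byte 3 = '3': mode=DATA_DONE remaining=0 emitted=1 chunks_done=0
Byte 4 = 0x0D: mode=DATA_CR remaining=0 emitted=1 chunks_done=0
Byte 5 = 0x0A: mode=SIZE remaining=0 emitted=1 chunks_done=1
Byte 6 = '7': mode=SIZE remaining=0 emitted=1 chunks_done=1
Byte 7 = 0x0D: mode=SIZE_CR remaining=0 emitted=1 chunks_done=1
Byte 8 = 0x0A: mode=DATA remaining=7 emitted=1 chunks_done=1
Byte 9 = 'p': mode=DATA remaining=6 emitted=2 chunks_done=1
Byte 10 = 'i': mode=DATA remaining=5 emitted=3 chunks_done=1
Byte 11 = 'y': mode=DATA remaining=4 emitted=4 chunks_done=1

Answer: DATA 4 4 1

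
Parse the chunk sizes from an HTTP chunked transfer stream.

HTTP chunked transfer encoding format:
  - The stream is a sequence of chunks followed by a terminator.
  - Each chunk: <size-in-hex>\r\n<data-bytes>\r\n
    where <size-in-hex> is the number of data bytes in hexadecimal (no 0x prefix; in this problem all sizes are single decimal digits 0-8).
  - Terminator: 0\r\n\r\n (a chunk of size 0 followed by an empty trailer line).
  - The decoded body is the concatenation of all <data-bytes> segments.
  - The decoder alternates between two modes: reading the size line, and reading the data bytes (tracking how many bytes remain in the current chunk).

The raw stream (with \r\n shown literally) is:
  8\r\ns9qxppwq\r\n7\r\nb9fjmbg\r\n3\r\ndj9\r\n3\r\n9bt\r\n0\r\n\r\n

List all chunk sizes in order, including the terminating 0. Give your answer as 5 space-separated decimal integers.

Answer: 8 7 3 3 0

Derivation:
Chunk 1: stream[0..1]='8' size=0x8=8, data at stream[3..11]='s9qxppwq' -> body[0..8], body so far='s9qxppwq'
Chunk 2: stream[13..14]='7' size=0x7=7, data at stream[16..23]='b9fjmbg' -> body[8..15], body so far='s9qxppwqb9fjmbg'
Chunk 3: stream[25..26]='3' size=0x3=3, data at stream[28..31]='dj9' -> body[15..18], body so far='s9qxppwqb9fjmbgdj9'
Chunk 4: stream[33..34]='3' size=0x3=3, data at stream[36..39]='9bt' -> body[18..21], body so far='s9qxppwqb9fjmbgdj99bt'
Chunk 5: stream[41..42]='0' size=0 (terminator). Final body='s9qxppwqb9fjmbgdj99bt' (21 bytes)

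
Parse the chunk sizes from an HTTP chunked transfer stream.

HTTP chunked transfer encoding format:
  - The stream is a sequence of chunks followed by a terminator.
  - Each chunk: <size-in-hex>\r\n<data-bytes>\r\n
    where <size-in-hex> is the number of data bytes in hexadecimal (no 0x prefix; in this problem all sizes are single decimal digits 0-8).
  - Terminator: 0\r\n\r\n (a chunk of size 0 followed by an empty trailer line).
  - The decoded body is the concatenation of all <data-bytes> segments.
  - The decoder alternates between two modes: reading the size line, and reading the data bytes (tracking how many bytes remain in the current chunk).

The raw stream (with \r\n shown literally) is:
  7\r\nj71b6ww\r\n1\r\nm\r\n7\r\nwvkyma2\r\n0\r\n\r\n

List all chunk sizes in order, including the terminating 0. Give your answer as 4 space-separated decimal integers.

Chunk 1: stream[0..1]='7' size=0x7=7, data at stream[3..10]='j71b6ww' -> body[0..7], body so far='j71b6ww'
Chunk 2: stream[12..13]='1' size=0x1=1, data at stream[15..16]='m' -> body[7..8], body so far='j71b6wwm'
Chunk 3: stream[18..19]='7' size=0x7=7, data at stream[21..28]='wvkyma2' -> body[8..15], body so far='j71b6wwmwvkyma2'
Chunk 4: stream[30..31]='0' size=0 (terminator). Final body='j71b6wwmwvkyma2' (15 bytes)

Answer: 7 1 7 0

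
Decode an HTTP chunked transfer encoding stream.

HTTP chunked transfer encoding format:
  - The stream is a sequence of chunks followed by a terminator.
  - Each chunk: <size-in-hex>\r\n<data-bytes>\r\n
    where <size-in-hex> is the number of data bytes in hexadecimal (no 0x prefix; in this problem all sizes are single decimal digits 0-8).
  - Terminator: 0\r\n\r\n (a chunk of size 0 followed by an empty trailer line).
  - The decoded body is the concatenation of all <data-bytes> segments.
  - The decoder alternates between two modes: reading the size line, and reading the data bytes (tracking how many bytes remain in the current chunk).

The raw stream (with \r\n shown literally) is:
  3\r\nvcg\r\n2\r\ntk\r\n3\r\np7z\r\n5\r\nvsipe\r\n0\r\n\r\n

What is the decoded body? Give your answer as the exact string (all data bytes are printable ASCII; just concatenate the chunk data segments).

Answer: vcgtkp7zvsipe

Derivation:
Chunk 1: stream[0..1]='3' size=0x3=3, data at stream[3..6]='vcg' -> body[0..3], body so far='vcg'
Chunk 2: stream[8..9]='2' size=0x2=2, data at stream[11..13]='tk' -> body[3..5], body so far='vcgtk'
Chunk 3: stream[15..16]='3' size=0x3=3, data at stream[18..21]='p7z' -> body[5..8], body so far='vcgtkp7z'
Chunk 4: stream[23..24]='5' size=0x5=5, data at stream[26..31]='vsipe' -> body[8..13], body so far='vcgtkp7zvsipe'
Chunk 5: stream[33..34]='0' size=0 (terminator). Final body='vcgtkp7zvsipe' (13 bytes)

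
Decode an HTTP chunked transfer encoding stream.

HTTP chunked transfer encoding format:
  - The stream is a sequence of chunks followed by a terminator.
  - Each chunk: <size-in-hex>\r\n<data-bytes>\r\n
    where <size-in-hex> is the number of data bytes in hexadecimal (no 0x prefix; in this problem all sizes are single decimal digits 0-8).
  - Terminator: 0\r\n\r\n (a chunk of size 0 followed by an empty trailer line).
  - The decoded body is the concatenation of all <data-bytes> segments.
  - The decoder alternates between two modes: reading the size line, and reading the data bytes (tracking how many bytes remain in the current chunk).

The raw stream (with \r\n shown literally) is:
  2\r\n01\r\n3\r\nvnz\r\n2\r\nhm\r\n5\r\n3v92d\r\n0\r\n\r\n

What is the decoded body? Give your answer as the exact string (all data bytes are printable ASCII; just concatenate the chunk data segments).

Chunk 1: stream[0..1]='2' size=0x2=2, data at stream[3..5]='01' -> body[0..2], body so far='01'
Chunk 2: stream[7..8]='3' size=0x3=3, data at stream[10..13]='vnz' -> body[2..5], body so far='01vnz'
Chunk 3: stream[15..16]='2' size=0x2=2, data at stream[18..20]='hm' -> body[5..7], body so far='01vnzhm'
Chunk 4: stream[22..23]='5' size=0x5=5, data at stream[25..30]='3v92d' -> body[7..12], body so far='01vnzhm3v92d'
Chunk 5: stream[32..33]='0' size=0 (terminator). Final body='01vnzhm3v92d' (12 bytes)

Answer: 01vnzhm3v92d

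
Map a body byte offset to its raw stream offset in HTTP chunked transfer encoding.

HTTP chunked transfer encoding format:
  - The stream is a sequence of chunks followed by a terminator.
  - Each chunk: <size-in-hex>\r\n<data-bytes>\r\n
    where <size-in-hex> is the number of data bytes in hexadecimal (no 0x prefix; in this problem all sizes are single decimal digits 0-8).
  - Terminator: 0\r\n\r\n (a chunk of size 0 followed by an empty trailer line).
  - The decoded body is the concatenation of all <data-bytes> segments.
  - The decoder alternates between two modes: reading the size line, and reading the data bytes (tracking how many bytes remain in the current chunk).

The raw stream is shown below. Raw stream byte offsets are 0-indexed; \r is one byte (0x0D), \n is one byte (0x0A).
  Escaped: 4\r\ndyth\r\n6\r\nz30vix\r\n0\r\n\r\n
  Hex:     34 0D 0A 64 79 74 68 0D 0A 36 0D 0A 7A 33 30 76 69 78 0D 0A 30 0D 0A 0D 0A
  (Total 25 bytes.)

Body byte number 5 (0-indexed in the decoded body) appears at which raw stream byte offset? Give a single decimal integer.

Answer: 13

Derivation:
Chunk 1: stream[0..1]='4' size=0x4=4, data at stream[3..7]='dyth' -> body[0..4], body so far='dyth'
Chunk 2: stream[9..10]='6' size=0x6=6, data at stream[12..18]='z30vix' -> body[4..10], body so far='dythz30vix'
Chunk 3: stream[20..21]='0' size=0 (terminator). Final body='dythz30vix' (10 bytes)
Body byte 5 at stream offset 13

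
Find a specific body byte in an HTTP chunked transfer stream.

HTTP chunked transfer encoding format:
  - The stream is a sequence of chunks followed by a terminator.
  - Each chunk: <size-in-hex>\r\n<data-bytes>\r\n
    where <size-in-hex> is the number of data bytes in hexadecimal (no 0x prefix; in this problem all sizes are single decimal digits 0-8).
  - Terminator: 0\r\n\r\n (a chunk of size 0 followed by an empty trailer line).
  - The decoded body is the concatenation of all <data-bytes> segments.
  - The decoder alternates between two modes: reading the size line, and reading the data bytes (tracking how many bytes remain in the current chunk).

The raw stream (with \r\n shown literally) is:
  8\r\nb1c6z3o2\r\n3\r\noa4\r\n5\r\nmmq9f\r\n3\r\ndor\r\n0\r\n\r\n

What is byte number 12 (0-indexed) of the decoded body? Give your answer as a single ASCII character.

Chunk 1: stream[0..1]='8' size=0x8=8, data at stream[3..11]='b1c6z3o2' -> body[0..8], body so far='b1c6z3o2'
Chunk 2: stream[13..14]='3' size=0x3=3, data at stream[16..19]='oa4' -> body[8..11], body so far='b1c6z3o2oa4'
Chunk 3: stream[21..22]='5' size=0x5=5, data at stream[24..29]='mmq9f' -> body[11..16], body so far='b1c6z3o2oa4mmq9f'
Chunk 4: stream[31..32]='3' size=0x3=3, data at stream[34..37]='dor' -> body[16..19], body so far='b1c6z3o2oa4mmq9fdor'
Chunk 5: stream[39..40]='0' size=0 (terminator). Final body='b1c6z3o2oa4mmq9fdor' (19 bytes)
Body byte 12 = 'm'

Answer: m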